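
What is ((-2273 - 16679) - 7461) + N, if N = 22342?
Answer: -4071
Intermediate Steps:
((-2273 - 16679) - 7461) + N = ((-2273 - 16679) - 7461) + 22342 = (-18952 - 7461) + 22342 = -26413 + 22342 = -4071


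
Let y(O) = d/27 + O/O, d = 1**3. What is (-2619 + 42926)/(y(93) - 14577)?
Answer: -1088289/393551 ≈ -2.7653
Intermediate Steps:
d = 1
y(O) = 28/27 (y(O) = 1/27 + O/O = 1*(1/27) + 1 = 1/27 + 1 = 28/27)
(-2619 + 42926)/(y(93) - 14577) = (-2619 + 42926)/(28/27 - 14577) = 40307/(-393551/27) = 40307*(-27/393551) = -1088289/393551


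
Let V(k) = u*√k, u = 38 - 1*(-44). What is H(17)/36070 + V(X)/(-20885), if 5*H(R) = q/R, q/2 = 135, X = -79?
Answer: 27/306595 - 82*I*√79/20885 ≈ 8.8064e-5 - 0.034897*I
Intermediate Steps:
q = 270 (q = 2*135 = 270)
u = 82 (u = 38 + 44 = 82)
H(R) = 54/R (H(R) = (270/R)/5 = 54/R)
V(k) = 82*√k
H(17)/36070 + V(X)/(-20885) = (54/17)/36070 + (82*√(-79))/(-20885) = (54*(1/17))*(1/36070) + (82*(I*√79))*(-1/20885) = (54/17)*(1/36070) + (82*I*√79)*(-1/20885) = 27/306595 - 82*I*√79/20885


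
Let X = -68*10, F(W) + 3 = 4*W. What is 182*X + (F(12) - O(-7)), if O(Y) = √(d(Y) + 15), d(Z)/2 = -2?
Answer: -123715 - √11 ≈ -1.2372e+5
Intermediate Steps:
F(W) = -3 + 4*W
d(Z) = -4 (d(Z) = 2*(-2) = -4)
O(Y) = √11 (O(Y) = √(-4 + 15) = √11)
X = -680
182*X + (F(12) - O(-7)) = 182*(-680) + ((-3 + 4*12) - √11) = -123760 + ((-3 + 48) - √11) = -123760 + (45 - √11) = -123715 - √11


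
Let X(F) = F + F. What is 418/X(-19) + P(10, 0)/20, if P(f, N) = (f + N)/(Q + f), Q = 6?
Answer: -351/32 ≈ -10.969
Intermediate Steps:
P(f, N) = (N + f)/(6 + f) (P(f, N) = (f + N)/(6 + f) = (N + f)/(6 + f))
X(F) = 2*F
418/X(-19) + P(10, 0)/20 = 418/((2*(-19))) + ((0 + 10)/(6 + 10))/20 = 418/(-38) + (10/16)*(1/20) = 418*(-1/38) + ((1/16)*10)*(1/20) = -11 + (5/8)*(1/20) = -11 + 1/32 = -351/32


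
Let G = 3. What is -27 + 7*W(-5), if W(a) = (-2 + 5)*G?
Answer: 36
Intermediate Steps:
W(a) = 9 (W(a) = (-2 + 5)*3 = 3*3 = 9)
-27 + 7*W(-5) = -27 + 7*9 = -27 + 63 = 36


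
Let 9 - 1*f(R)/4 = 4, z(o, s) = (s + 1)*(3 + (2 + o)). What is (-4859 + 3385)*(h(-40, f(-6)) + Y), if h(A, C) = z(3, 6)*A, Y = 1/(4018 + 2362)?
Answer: 957510333/290 ≈ 3.3018e+6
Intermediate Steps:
Y = 1/6380 ≈ 0.00015674
z(o, s) = (1 + s)*(5 + o)
f(R) = 20 (f(R) = 36 - 4*4 = 36 - 16 = 20)
h(A, C) = 56*A (h(A, C) = (5 + 3 + 5*6 + 3*6)*A = (5 + 3 + 30 + 18)*A = 56*A)
(-4859 + 3385)*(h(-40, f(-6)) + Y) = (-4859 + 3385)*(56*(-40) + 1/6380) = -1474*(-2240 + 1/6380) = -1474*(-14291199/6380) = 957510333/290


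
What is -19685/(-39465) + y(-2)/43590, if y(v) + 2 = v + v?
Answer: 28594412/57342645 ≈ 0.49866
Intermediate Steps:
y(v) = -2 + 2*v (y(v) = -2 + (v + v) = -2 + 2*v)
-19685/(-39465) + y(-2)/43590 = -19685/(-39465) + (-2 + 2*(-2))/43590 = -19685*(-1/39465) + (-2 - 4)*(1/43590) = 3937/7893 - 6*1/43590 = 3937/7893 - 1/7265 = 28594412/57342645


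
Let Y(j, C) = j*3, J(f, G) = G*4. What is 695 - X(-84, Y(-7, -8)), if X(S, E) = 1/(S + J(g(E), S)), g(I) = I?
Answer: 291901/420 ≈ 695.00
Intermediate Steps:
J(f, G) = 4*G
Y(j, C) = 3*j
X(S, E) = 1/(5*S) (X(S, E) = 1/(S + 4*S) = 1/(5*S))
695 - X(-84, Y(-7, -8)) = 695 - 1/(5*(-84)) = 695 - (-1)/(5*84) = 695 - 1*(-1/420) = 695 + 1/420 = 291901/420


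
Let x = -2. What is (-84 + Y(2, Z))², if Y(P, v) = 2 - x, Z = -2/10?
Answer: 6400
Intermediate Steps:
Z = -⅕ (Z = -2*⅒ = -⅕ ≈ -0.20000)
Y(P, v) = 4 (Y(P, v) = 2 - 1*(-2) = 2 + 2 = 4)
(-84 + Y(2, Z))² = (-84 + 4)² = (-80)² = 6400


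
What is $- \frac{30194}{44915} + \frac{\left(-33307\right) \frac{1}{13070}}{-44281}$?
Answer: $- \frac{698934485363}{1039787046922} \approx -0.67219$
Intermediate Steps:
$- \frac{30194}{44915} + \frac{\left(-33307\right) \frac{1}{13070}}{-44281} = \left(-30194\right) \frac{1}{44915} + \left(-33307\right) \frac{1}{13070} \left(- \frac{1}{44281}\right) = - \frac{30194}{44915} - - \frac{33307}{578752670} = - \frac{30194}{44915} + \frac{33307}{578752670} = - \frac{698934485363}{1039787046922}$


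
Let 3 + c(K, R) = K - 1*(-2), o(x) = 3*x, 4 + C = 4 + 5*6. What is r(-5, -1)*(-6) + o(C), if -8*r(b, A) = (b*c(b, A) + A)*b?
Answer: -75/4 ≈ -18.750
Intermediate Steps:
C = 30 (C = -4 + (4 + 5*6) = -4 + (4 + 30) = -4 + 34 = 30)
c(K, R) = -1 + K (c(K, R) = -3 + (K - 1*(-2)) = -3 + (K + 2) = -3 + (2 + K) = -1 + K)
r(b, A) = -b*(A + b*(-1 + b))/8 (r(b, A) = -(b*(-1 + b) + A)*b/8 = -(A + b*(-1 + b))*b/8 = -b*(A + b*(-1 + b))/8)
r(-5, -1)*(-6) + o(C) = ((⅛)*(-5)*(-5 - 1*(-1) - 1*(-5)²))*(-6) + 3*30 = ((⅛)*(-5)*(-5 + 1 - 1*25))*(-6) + 90 = ((⅛)*(-5)*(-5 + 1 - 25))*(-6) + 90 = ((⅛)*(-5)*(-29))*(-6) + 90 = (145/8)*(-6) + 90 = -435/4 + 90 = -75/4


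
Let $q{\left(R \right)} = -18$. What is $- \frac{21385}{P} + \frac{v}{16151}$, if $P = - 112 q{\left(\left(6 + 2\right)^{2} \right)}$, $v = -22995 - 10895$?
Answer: $- \frac{59101625}{4651488} \approx -12.706$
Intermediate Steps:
$v = -33890$
$P = 2016$ ($P = \left(-112\right) \left(-18\right) = 2016$)
$- \frac{21385}{P} + \frac{v}{16151} = - \frac{21385}{2016} - \frac{33890}{16151} = \left(-21385\right) \frac{1}{2016} - \frac{33890}{16151} = - \frac{3055}{288} - \frac{33890}{16151} = - \frac{59101625}{4651488}$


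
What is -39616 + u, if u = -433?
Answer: -40049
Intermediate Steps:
-39616 + u = -39616 - 433 = -40049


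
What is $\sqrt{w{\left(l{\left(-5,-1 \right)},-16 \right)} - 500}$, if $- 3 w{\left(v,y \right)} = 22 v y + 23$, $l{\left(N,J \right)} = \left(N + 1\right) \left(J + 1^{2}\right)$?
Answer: $\frac{i \sqrt{4569}}{3} \approx 22.531 i$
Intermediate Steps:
$l{\left(N,J \right)} = \left(1 + J\right) \left(1 + N\right)$ ($l{\left(N,J \right)} = \left(1 + N\right) \left(J + 1\right) = \left(1 + N\right) \left(1 + J\right) = \left(1 + J\right) \left(1 + N\right)$)
$w{\left(v,y \right)} = - \frac{23}{3} - \frac{22 v y}{3}$ ($w{\left(v,y \right)} = - \frac{22 v y + 23}{3} = - \frac{23 + 22 v y}{3} = - \frac{23}{3} - \frac{22 v y}{3}$)
$\sqrt{w{\left(l{\left(-5,-1 \right)},-16 \right)} - 500} = \sqrt{\left(- \frac{23}{3} - \frac{22}{3} \left(1 - 1 - 5 - -5\right) \left(-16\right)\right) - 500} = \sqrt{\left(- \frac{23}{3} - \frac{22}{3} \left(1 - 1 - 5 + 5\right) \left(-16\right)\right) - 500} = \sqrt{\left(- \frac{23}{3} - 0 \left(-16\right)\right) - 500} = \sqrt{\left(- \frac{23}{3} + 0\right) - 500} = \sqrt{- \frac{23}{3} - 500} = \sqrt{- \frac{1523}{3}} = \frac{i \sqrt{4569}}{3}$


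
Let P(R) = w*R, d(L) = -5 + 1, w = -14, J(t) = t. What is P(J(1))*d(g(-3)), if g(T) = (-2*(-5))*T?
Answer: 56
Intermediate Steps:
g(T) = 10*T
d(L) = -4
P(R) = -14*R
P(J(1))*d(g(-3)) = -14*1*(-4) = -14*(-4) = 56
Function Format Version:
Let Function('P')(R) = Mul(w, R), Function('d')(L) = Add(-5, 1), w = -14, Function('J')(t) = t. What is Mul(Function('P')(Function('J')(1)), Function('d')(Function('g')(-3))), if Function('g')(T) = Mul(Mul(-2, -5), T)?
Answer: 56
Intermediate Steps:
Function('g')(T) = Mul(10, T)
Function('d')(L) = -4
Function('P')(R) = Mul(-14, R)
Mul(Function('P')(Function('J')(1)), Function('d')(Function('g')(-3))) = Mul(Mul(-14, 1), -4) = Mul(-14, -4) = 56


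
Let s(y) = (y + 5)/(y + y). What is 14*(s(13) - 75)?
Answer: -13524/13 ≈ -1040.3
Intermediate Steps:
s(y) = (5 + y)/(2*y) (s(y) = (5 + y)/((2*y)) = (5 + y)*(1/(2*y)) = (5 + y)/(2*y))
14*(s(13) - 75) = 14*((½)*(5 + 13)/13 - 75) = 14*((½)*(1/13)*18 - 75) = 14*(9/13 - 75) = 14*(-966/13) = -13524/13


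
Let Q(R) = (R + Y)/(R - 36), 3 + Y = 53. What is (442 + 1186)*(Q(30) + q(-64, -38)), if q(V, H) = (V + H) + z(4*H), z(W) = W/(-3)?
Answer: -315832/3 ≈ -1.0528e+5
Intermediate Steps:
Y = 50 (Y = -3 + 53 = 50)
z(W) = -W/3 (z(W) = W*(-⅓) = -W/3)
q(V, H) = V - H/3 (q(V, H) = (V + H) - 4*H/3 = (H + V) - 4*H/3 = V - H/3)
Q(R) = (50 + R)/(-36 + R) (Q(R) = (R + 50)/(R - 36) = (50 + R)/(-36 + R))
(442 + 1186)*(Q(30) + q(-64, -38)) = (442 + 1186)*((50 + 30)/(-36 + 30) + (-64 - ⅓*(-38))) = 1628*(80/(-6) + (-64 + 38/3)) = 1628*(-⅙*80 - 154/3) = 1628*(-40/3 - 154/3) = 1628*(-194/3) = -315832/3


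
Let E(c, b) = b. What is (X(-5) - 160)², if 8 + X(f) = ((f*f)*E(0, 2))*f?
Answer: 174724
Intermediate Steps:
X(f) = -8 + 2*f³ (X(f) = -8 + ((f*f)*2)*f = -8 + (f²*2)*f = -8 + (2*f²)*f = -8 + 2*f³)
(X(-5) - 160)² = ((-8 + 2*(-5)³) - 160)² = ((-8 + 2*(-125)) - 160)² = ((-8 - 250) - 160)² = (-258 - 160)² = (-418)² = 174724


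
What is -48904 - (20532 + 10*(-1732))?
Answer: -52116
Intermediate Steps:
-48904 - (20532 + 10*(-1732)) = -48904 - (20532 - 17320) = -48904 - 1*3212 = -48904 - 3212 = -52116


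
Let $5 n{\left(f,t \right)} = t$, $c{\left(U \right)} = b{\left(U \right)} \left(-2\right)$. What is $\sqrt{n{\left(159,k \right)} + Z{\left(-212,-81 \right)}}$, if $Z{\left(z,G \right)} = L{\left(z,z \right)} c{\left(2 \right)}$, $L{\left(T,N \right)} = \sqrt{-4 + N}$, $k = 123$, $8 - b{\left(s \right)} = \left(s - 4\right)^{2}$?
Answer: $\frac{\sqrt{615 - 1200 i \sqrt{6}}}{5} \approx 8.5065 - 6.9109 i$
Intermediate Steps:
$b{\left(s \right)} = 8 - \left(-4 + s\right)^{2}$ ($b{\left(s \right)} = 8 - \left(s - 4\right)^{2} = 8 - \left(-4 + s\right)^{2}$)
$c{\left(U \right)} = -16 + 2 \left(-4 + U\right)^{2}$ ($c{\left(U \right)} = \left(8 - \left(-4 + U\right)^{2}\right) \left(-2\right) = -16 + 2 \left(-4 + U\right)^{2}$)
$n{\left(f,t \right)} = \frac{t}{5}$
$Z{\left(z,G \right)} = - 8 \sqrt{-4 + z}$ ($Z{\left(z,G \right)} = \sqrt{-4 + z} \left(-16 + 2 \left(-4 + 2\right)^{2}\right) = \sqrt{-4 + z} \left(-16 + 2 \left(-2\right)^{2}\right) = \sqrt{-4 + z} \left(-16 + 2 \cdot 4\right) = \sqrt{-4 + z} \left(-16 + 8\right) = \sqrt{-4 + z} \left(-8\right) = - 8 \sqrt{-4 + z}$)
$\sqrt{n{\left(159,k \right)} + Z{\left(-212,-81 \right)}} = \sqrt{\frac{1}{5} \cdot 123 - 8 \sqrt{-4 - 212}} = \sqrt{\frac{123}{5} - 8 \sqrt{-216}} = \sqrt{\frac{123}{5} - 8 \cdot 6 i \sqrt{6}} = \sqrt{\frac{123}{5} - 48 i \sqrt{6}}$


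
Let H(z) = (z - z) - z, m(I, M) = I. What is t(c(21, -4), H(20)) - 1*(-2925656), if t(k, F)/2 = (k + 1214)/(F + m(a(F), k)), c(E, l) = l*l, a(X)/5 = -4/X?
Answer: 55585004/19 ≈ 2.9255e+6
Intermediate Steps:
a(X) = -20/X (a(X) = 5*(-4/X) = -20/X)
c(E, l) = l**2
H(z) = -z (H(z) = 0 - z = -z)
t(k, F) = 2*(1214 + k)/(F - 20/F) (t(k, F) = 2*((k + 1214)/(F - 20/F)) = 2*((1214 + k)/(F - 20/F)) = 2*(1214 + k)/(F - 20/F))
t(c(21, -4), H(20)) - 1*(-2925656) = 2*(-1*20)*(1214 + (-4)**2)/(-20 + (-1*20)**2) - 1*(-2925656) = 2*(-20)*(1214 + 16)/(-20 + (-20)**2) + 2925656 = 2*(-20)*1230/(-20 + 400) + 2925656 = 2*(-20)*1230/380 + 2925656 = 2*(-20)*(1/380)*1230 + 2925656 = -2460/19 + 2925656 = 55585004/19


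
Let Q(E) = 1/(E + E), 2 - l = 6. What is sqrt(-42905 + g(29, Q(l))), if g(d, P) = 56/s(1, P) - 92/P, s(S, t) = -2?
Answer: I*sqrt(42197) ≈ 205.42*I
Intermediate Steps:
l = -4 (l = 2 - 1*6 = 2 - 6 = -4)
Q(E) = 1/(2*E)
g(d, P) = -28 - 92/P (g(d, P) = 56/(-2) - 92/P = 56*(-1/2) - 92/P = -28 - 92/P)
sqrt(-42905 + g(29, Q(l))) = sqrt(-42905 + (-28 - 92/((1/2)/(-4)))) = sqrt(-42905 + (-28 - 92/((1/2)*(-1/4)))) = sqrt(-42905 + (-28 - 92/(-1/8))) = sqrt(-42905 + (-28 - 92*(-8))) = sqrt(-42905 + (-28 + 736)) = sqrt(-42905 + 708) = sqrt(-42197) = I*sqrt(42197)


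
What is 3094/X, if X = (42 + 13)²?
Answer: 3094/3025 ≈ 1.0228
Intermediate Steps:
X = 3025 (X = 55² = 3025)
3094/X = 3094/3025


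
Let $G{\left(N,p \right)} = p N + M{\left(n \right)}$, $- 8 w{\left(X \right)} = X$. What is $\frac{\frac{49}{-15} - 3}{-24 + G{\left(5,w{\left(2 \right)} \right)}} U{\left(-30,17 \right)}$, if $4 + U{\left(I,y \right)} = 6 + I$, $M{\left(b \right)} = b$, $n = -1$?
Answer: $- \frac{1504}{225} \approx -6.6844$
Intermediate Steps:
$w{\left(X \right)} = - \frac{X}{8}$
$G{\left(N,p \right)} = -1 + N p$ ($G{\left(N,p \right)} = p N - 1 = N p - 1 = -1 + N p$)
$U{\left(I,y \right)} = 2 + I$ ($U{\left(I,y \right)} = -4 + \left(6 + I\right) = 2 + I$)
$\frac{\frac{49}{-15} - 3}{-24 + G{\left(5,w{\left(2 \right)} \right)}} U{\left(-30,17 \right)} = \frac{\frac{49}{-15} - 3}{-24 + \left(-1 + 5 \left(\left(- \frac{1}{8}\right) 2\right)\right)} \left(2 - 30\right) = \frac{49 \left(- \frac{1}{15}\right) - 3}{-24 + \left(-1 + 5 \left(- \frac{1}{4}\right)\right)} \left(-28\right) = \frac{- \frac{49}{15} - 3}{-24 - \frac{9}{4}} \left(-28\right) = - \frac{94}{15 \left(-24 - \frac{9}{4}\right)} \left(-28\right) = - \frac{94}{15 \left(- \frac{105}{4}\right)} \left(-28\right) = \left(- \frac{94}{15}\right) \left(- \frac{4}{105}\right) \left(-28\right) = \frac{376}{1575} \left(-28\right) = - \frac{1504}{225}$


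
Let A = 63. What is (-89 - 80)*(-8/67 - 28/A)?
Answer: 57460/603 ≈ 95.290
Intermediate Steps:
(-89 - 80)*(-8/67 - 28/A) = (-89 - 80)*(-8/67 - 28/63) = -169*(-8*1/67 - 28*1/63) = -169*(-8/67 - 4/9) = -169*(-340/603) = 57460/603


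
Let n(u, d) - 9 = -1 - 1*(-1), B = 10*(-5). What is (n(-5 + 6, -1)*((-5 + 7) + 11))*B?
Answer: -5850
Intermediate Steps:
B = -50
n(u, d) = 9 (n(u, d) = 9 + (-1 - 1*(-1)) = 9 + (-1 + 1) = 9 + 0 = 9)
(n(-5 + 6, -1)*((-5 + 7) + 11))*B = (9*((-5 + 7) + 11))*(-50) = (9*(2 + 11))*(-50) = (9*13)*(-50) = 117*(-50) = -5850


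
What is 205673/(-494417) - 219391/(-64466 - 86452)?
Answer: 77430882233/74616424806 ≈ 1.0377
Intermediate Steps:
205673/(-494417) - 219391/(-64466 - 86452) = 205673*(-1/494417) - 219391/(-150918) = -205673/494417 - 219391*(-1/150918) = -205673/494417 + 219391/150918 = 77430882233/74616424806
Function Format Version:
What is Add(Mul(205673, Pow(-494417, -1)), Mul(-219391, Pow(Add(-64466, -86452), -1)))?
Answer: Rational(77430882233, 74616424806) ≈ 1.0377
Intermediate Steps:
Add(Mul(205673, Pow(-494417, -1)), Mul(-219391, Pow(Add(-64466, -86452), -1))) = Add(Mul(205673, Rational(-1, 494417)), Mul(-219391, Pow(-150918, -1))) = Add(Rational(-205673, 494417), Mul(-219391, Rational(-1, 150918))) = Add(Rational(-205673, 494417), Rational(219391, 150918)) = Rational(77430882233, 74616424806)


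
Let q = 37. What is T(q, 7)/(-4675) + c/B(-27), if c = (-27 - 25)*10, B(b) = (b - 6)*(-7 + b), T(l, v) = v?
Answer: -6521/14025 ≈ -0.46496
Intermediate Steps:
B(b) = (-7 + b)*(-6 + b) (B(b) = (-6 + b)*(-7 + b) = (-7 + b)*(-6 + b))
c = -520 (c = -52*10 = -520)
T(q, 7)/(-4675) + c/B(-27) = 7/(-4675) - 520/(42 + (-27)² - 13*(-27)) = 7*(-1/4675) - 520/(42 + 729 + 351) = -7/4675 - 520/1122 = -7/4675 - 520*1/1122 = -7/4675 - 260/561 = -6521/14025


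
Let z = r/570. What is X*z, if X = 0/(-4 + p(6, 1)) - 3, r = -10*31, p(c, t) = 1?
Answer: 31/19 ≈ 1.6316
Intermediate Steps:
r = -310
X = -3 (X = 0/(-4 + 1) - 3 = 0/(-3) - 3 = 0*(-⅓) - 3 = 0 - 3 = -3)
z = -31/57 (z = -310/570 = -310*1/570 = -31/57 ≈ -0.54386)
X*z = -3*(-31/57) = 31/19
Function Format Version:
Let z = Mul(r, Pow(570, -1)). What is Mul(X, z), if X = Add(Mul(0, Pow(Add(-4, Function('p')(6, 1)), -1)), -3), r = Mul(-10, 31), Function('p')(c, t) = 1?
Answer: Rational(31, 19) ≈ 1.6316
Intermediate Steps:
r = -310
X = -3 (X = Add(Mul(0, Pow(Add(-4, 1), -1)), -3) = Add(Mul(0, Pow(-3, -1)), -3) = Add(Mul(0, Rational(-1, 3)), -3) = Add(0, -3) = -3)
z = Rational(-31, 57) (z = Mul(-310, Pow(570, -1)) = Mul(-310, Rational(1, 570)) = Rational(-31, 57) ≈ -0.54386)
Mul(X, z) = Mul(-3, Rational(-31, 57)) = Rational(31, 19)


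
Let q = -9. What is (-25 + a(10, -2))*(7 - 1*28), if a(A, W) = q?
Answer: 714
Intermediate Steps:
a(A, W) = -9
(-25 + a(10, -2))*(7 - 1*28) = (-25 - 9)*(7 - 1*28) = -34*(7 - 28) = -34*(-21) = 714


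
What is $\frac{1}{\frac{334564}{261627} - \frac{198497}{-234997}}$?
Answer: $\frac{61481560119}{130553710927} \approx 0.47093$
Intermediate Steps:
$\frac{1}{\frac{334564}{261627} - \frac{198497}{-234997}} = \frac{1}{334564 \cdot \frac{1}{261627} - - \frac{198497}{234997}} = \frac{1}{\frac{334564}{261627} + \frac{198497}{234997}} = \frac{1}{\frac{130553710927}{61481560119}} = \frac{61481560119}{130553710927}$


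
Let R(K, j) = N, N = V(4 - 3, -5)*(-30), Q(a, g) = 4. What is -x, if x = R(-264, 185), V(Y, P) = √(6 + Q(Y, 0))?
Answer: 30*√10 ≈ 94.868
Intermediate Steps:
V(Y, P) = √10 (V(Y, P) = √(6 + 4) = √10)
N = -30*√10 (N = √10*(-30) = -30*√10 ≈ -94.868)
R(K, j) = -30*√10
x = -30*√10 ≈ -94.868
-x = -(-30)*√10 = 30*√10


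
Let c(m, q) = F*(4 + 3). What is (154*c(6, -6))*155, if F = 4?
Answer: 668360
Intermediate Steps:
c(m, q) = 28 (c(m, q) = 4*(4 + 3) = 4*7 = 28)
(154*c(6, -6))*155 = (154*28)*155 = 4312*155 = 668360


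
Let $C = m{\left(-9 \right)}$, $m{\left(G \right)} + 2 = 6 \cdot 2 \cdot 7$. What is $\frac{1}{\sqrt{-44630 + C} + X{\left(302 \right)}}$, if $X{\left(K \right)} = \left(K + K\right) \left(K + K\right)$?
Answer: $\frac{91204}{33272689601} - \frac{i \sqrt{11137}}{66545379202} \approx 2.7411 \cdot 10^{-6} - 1.5859 \cdot 10^{-9} i$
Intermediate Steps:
$X{\left(K \right)} = 4 K^{2}$ ($X{\left(K \right)} = 2 K 2 K = 4 K^{2}$)
$m{\left(G \right)} = 82$ ($m{\left(G \right)} = -2 + 6 \cdot 2 \cdot 7 = -2 + 12 \cdot 7 = -2 + 84 = 82$)
$C = 82$
$\frac{1}{\sqrt{-44630 + C} + X{\left(302 \right)}} = \frac{1}{\sqrt{-44630 + 82} + 4 \cdot 302^{2}} = \frac{1}{\sqrt{-44548} + 4 \cdot 91204} = \frac{1}{2 i \sqrt{11137} + 364816} = \frac{1}{364816 + 2 i \sqrt{11137}}$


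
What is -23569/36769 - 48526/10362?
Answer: -1014237236/190500189 ≈ -5.3241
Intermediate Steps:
-23569/36769 - 48526/10362 = -23569*1/36769 - 48526*1/10362 = -23569/36769 - 24263/5181 = -1014237236/190500189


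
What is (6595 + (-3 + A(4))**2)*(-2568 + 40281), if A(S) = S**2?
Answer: 255090732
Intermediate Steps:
(6595 + (-3 + A(4))**2)*(-2568 + 40281) = (6595 + (-3 + 4**2)**2)*(-2568 + 40281) = (6595 + (-3 + 16)**2)*37713 = (6595 + 13**2)*37713 = (6595 + 169)*37713 = 6764*37713 = 255090732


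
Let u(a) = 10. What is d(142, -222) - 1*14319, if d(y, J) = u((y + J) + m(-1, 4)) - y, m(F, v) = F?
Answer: -14451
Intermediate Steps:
d(y, J) = 10 - y
d(142, -222) - 1*14319 = (10 - 1*142) - 1*14319 = (10 - 142) - 14319 = -132 - 14319 = -14451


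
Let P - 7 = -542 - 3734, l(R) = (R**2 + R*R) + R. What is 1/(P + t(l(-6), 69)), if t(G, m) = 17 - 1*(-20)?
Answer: -1/4232 ≈ -0.00023629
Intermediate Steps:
l(R) = R + 2*R**2 (l(R) = (R**2 + R**2) + R = 2*R**2 + R = R + 2*R**2)
t(G, m) = 37 (t(G, m) = 17 + 20 = 37)
P = -4269 (P = 7 + (-542 - 3734) = 7 - 4276 = -4269)
1/(P + t(l(-6), 69)) = 1/(-4269 + 37) = 1/(-4232) = -1/4232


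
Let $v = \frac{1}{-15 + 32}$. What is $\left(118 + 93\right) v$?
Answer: $\frac{211}{17} \approx 12.412$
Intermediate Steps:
$v = \frac{1}{17} \approx 0.058824$
$\left(118 + 93\right) v = \left(118 + 93\right) \frac{1}{17} = 211 \cdot \frac{1}{17} = \frac{211}{17}$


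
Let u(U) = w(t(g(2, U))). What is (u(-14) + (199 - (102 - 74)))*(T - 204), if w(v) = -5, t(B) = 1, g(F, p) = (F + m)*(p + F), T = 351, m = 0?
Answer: 24402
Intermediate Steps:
g(F, p) = F*(F + p) (g(F, p) = (F + 0)*(p + F) = F*(F + p))
u(U) = -5
(u(-14) + (199 - (102 - 74)))*(T - 204) = (-5 + (199 - (102 - 74)))*(351 - 204) = (-5 + (199 - 1*28))*147 = (-5 + (199 - 28))*147 = (-5 + 171)*147 = 166*147 = 24402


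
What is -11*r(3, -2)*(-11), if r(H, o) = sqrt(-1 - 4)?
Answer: 121*I*sqrt(5) ≈ 270.56*I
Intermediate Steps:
r(H, o) = I*sqrt(5) (r(H, o) = sqrt(-5) = I*sqrt(5))
-11*r(3, -2)*(-11) = -11*I*sqrt(5)*(-11) = 121*I*sqrt(5)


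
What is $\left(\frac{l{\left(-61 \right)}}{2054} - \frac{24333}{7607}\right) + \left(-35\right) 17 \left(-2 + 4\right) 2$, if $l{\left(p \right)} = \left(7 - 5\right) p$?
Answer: $- \frac{18618939838}{7812389} \approx -2383.3$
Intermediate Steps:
$l{\left(p \right)} = 2 p$
$\left(\frac{l{\left(-61 \right)}}{2054} - \frac{24333}{7607}\right) + \left(-35\right) 17 \left(-2 + 4\right) 2 = \left(\frac{2 \left(-61\right)}{2054} - \frac{24333}{7607}\right) + \left(-35\right) 17 \left(-2 + 4\right) 2 = \left(\left(-122\right) \frac{1}{2054} - \frac{24333}{7607}\right) - 595 \cdot 2 \cdot 2 = \left(- \frac{61}{1027} - \frac{24333}{7607}\right) - 2380 = - \frac{25454018}{7812389} - 2380 = - \frac{18618939838}{7812389}$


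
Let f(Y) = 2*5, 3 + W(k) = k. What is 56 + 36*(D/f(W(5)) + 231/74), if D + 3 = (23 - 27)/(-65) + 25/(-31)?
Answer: 57741614/372775 ≈ 154.90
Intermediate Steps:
W(k) = -3 + k
D = -7546/2015 (D = -3 + ((23 - 27)/(-65) + 25/(-31)) = -3 + (-4*(-1/65) + 25*(-1/31)) = -3 + (4/65 - 25/31) = -3 - 1501/2015 = -7546/2015 ≈ -3.7449)
f(Y) = 10
56 + 36*(D/f(W(5)) + 231/74) = 56 + 36*(-7546/2015/10 + 231/74) = 56 + 36*(-7546/2015*⅒ + 231*(1/74)) = 56 + 36*(-3773/10075 + 231/74) = 56 + 36*(2048123/745550) = 56 + 36866214/372775 = 57741614/372775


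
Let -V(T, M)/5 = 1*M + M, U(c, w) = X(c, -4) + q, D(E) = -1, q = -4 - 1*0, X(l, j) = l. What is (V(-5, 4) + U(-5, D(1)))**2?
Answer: 2401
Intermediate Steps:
q = -4 (q = -4 + 0 = -4)
U(c, w) = -4 + c (U(c, w) = c - 4 = -4 + c)
V(T, M) = -10*M (V(T, M) = -5*(1*M + M) = -5*(M + M) = -10*M)
(V(-5, 4) + U(-5, D(1)))**2 = (-10*4 + (-4 - 5))**2 = (-40 - 9)**2 = (-49)**2 = 2401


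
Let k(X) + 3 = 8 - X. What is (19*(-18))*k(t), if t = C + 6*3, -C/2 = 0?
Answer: 4446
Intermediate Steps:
C = 0 (C = -2*0 = 0)
t = 18 (t = 0 + 6*3 = 0 + 18 = 18)
k(X) = 5 - X (k(X) = -3 + (8 - X) = 5 - X)
(19*(-18))*k(t) = (19*(-18))*(5 - 1*18) = -342*(5 - 18) = -342*(-13) = 4446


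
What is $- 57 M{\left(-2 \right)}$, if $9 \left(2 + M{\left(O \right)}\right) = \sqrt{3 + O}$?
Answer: $\frac{323}{3} \approx 107.67$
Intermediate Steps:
$M{\left(O \right)} = -2 + \frac{\sqrt{3 + O}}{9}$
$- 57 M{\left(-2 \right)} = - 57 \left(-2 + \frac{\sqrt{3 - 2}}{9}\right) = - 57 \left(-2 + \frac{\sqrt{1}}{9}\right) = - 57 \left(-2 + \frac{1}{9} \cdot 1\right) = - 57 \left(-2 + \frac{1}{9}\right) = \left(-57\right) \left(- \frac{17}{9}\right) = \frac{323}{3}$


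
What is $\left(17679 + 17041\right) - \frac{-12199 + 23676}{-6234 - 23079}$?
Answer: $\frac{1017758837}{29313} \approx 34720.0$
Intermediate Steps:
$\left(17679 + 17041\right) - \frac{-12199 + 23676}{-6234 - 23079} = 34720 - \frac{11477}{-29313} = 34720 - 11477 \left(- \frac{1}{29313}\right) = 34720 - - \frac{11477}{29313} = 34720 + \frac{11477}{29313} = \frac{1017758837}{29313}$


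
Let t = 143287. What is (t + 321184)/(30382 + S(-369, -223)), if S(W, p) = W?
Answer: 464471/30013 ≈ 15.476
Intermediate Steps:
(t + 321184)/(30382 + S(-369, -223)) = (143287 + 321184)/(30382 - 369) = 464471/30013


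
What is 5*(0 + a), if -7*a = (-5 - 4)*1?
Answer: 45/7 ≈ 6.4286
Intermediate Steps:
a = 9/7 (a = -(-5 - 4)/7 = -(-9)/7 = -⅐*(-9) = 9/7 ≈ 1.2857)
5*(0 + a) = 5*(0 + 9/7) = 5*(9/7) = 45/7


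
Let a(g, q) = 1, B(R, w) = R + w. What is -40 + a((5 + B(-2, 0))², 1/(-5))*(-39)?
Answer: -79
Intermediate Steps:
-40 + a((5 + B(-2, 0))², 1/(-5))*(-39) = -40 + 1*(-39) = -40 - 39 = -79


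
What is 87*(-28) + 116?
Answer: -2320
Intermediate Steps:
87*(-28) + 116 = -2436 + 116 = -2320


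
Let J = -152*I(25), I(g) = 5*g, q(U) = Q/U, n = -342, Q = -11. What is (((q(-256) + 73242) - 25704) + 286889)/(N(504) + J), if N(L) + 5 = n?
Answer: -85613323/4952832 ≈ -17.286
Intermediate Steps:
q(U) = -11/U
N(L) = -347 (N(L) = -5 - 342 = -347)
J = -19000 (J = -760*25 = -152*125 = -19000)
(((q(-256) + 73242) - 25704) + 286889)/(N(504) + J) = (((-11/(-256) + 73242) - 25704) + 286889)/(-347 - 19000) = (((-11*(-1/256) + 73242) - 25704) + 286889)/(-19347) = (((11/256 + 73242) - 25704) + 286889)*(-1/19347) = ((18749963/256 - 25704) + 286889)*(-1/19347) = (12169739/256 + 286889)*(-1/19347) = (85613323/256)*(-1/19347) = -85613323/4952832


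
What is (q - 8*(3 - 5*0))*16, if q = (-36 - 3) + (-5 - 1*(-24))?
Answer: -704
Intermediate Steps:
q = -20 (q = -39 + (-5 + 24) = -39 + 19 = -20)
(q - 8*(3 - 5*0))*16 = (-20 - 8*(3 - 5*0))*16 = (-20 - 8*(3 + 0))*16 = (-20 - 8*3)*16 = (-20 - 24)*16 = -44*16 = -704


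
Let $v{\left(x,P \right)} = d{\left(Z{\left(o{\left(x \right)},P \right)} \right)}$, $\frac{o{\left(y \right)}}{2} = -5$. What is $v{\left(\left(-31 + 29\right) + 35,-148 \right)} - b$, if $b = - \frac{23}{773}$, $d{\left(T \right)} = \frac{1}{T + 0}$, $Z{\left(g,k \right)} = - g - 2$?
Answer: $\frac{957}{6184} \approx 0.15475$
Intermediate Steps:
$o{\left(y \right)} = -10$ ($o{\left(y \right)} = 2 \left(-5\right) = -10$)
$Z{\left(g,k \right)} = -2 - g$
$d{\left(T \right)} = \frac{1}{T}$
$v{\left(x,P \right)} = \frac{1}{8}$ ($v{\left(x,P \right)} = \frac{1}{-2 - -10} = \frac{1}{-2 + 10} = \frac{1}{8}$)
$b = - \frac{23}{773}$ ($b = \left(-23\right) \frac{1}{773} = - \frac{23}{773} \approx -0.029754$)
$v{\left(\left(-31 + 29\right) + 35,-148 \right)} - b = \frac{1}{8} - - \frac{23}{773} = \frac{1}{8} + \frac{23}{773} = \frac{957}{6184}$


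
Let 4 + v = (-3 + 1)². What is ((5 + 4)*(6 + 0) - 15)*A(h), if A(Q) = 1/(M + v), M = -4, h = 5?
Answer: -39/4 ≈ -9.7500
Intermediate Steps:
v = 0 (v = -4 + (-3 + 1)² = -4 + (-2)² = -4 + 4 = 0)
A(Q) = -¼ (A(Q) = 1/(-4 + 0) = 1/(-4) = -¼)
((5 + 4)*(6 + 0) - 15)*A(h) = ((5 + 4)*(6 + 0) - 15)*(-¼) = (9*6 - 15)*(-¼) = (54 - 15)*(-¼) = 39*(-¼) = -39/4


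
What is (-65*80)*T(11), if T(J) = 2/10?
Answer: -1040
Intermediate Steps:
T(J) = ⅕ (T(J) = 2*(⅒) = ⅕)
(-65*80)*T(11) = -65*80*(⅕) = -5200*⅕ = -1040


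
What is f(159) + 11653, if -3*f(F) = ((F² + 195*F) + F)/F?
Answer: 34604/3 ≈ 11535.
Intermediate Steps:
f(F) = -(F² + 196*F)/(3*F) (f(F) = -((F² + 195*F) + F)/(3*F) = -(F² + 196*F)/(3*F))
f(159) + 11653 = (-196/3 - ⅓*159) + 11653 = (-196/3 - 53) + 11653 = -355/3 + 11653 = 34604/3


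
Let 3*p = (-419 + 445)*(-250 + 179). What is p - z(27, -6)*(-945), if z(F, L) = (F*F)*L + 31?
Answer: -12314251/3 ≈ -4.1048e+6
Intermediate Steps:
p = -1846/3 (p = ((-419 + 445)*(-250 + 179))/3 = (26*(-71))/3 = (1/3)*(-1846) = -1846/3 ≈ -615.33)
z(F, L) = 31 + L*F**2 (z(F, L) = F**2*L + 31 = L*F**2 + 31 = 31 + L*F**2)
p - z(27, -6)*(-945) = -1846/3 - (31 - 6*27**2)*(-945) = -1846/3 - (31 - 6*729)*(-945) = -1846/3 - (31 - 4374)*(-945) = -1846/3 - 1*(-4343)*(-945) = -1846/3 + 4343*(-945) = -1846/3 - 4104135 = -12314251/3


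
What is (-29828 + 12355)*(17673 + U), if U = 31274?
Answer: -855250931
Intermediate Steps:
(-29828 + 12355)*(17673 + U) = (-29828 + 12355)*(17673 + 31274) = -17473*48947 = -855250931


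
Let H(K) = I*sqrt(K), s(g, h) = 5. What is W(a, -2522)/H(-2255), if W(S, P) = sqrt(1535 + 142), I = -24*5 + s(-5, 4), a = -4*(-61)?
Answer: I*sqrt(3781635)/259325 ≈ 0.0074989*I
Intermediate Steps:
a = 244
I = -115 (I = -24*5 + 5 = -120 + 5 = -115)
W(S, P) = sqrt(1677)
H(K) = -115*sqrt(K)
W(a, -2522)/H(-2255) = sqrt(1677)/((-115*I*sqrt(2255))) = sqrt(1677)*(I*sqrt(2255)/259325) = I*sqrt(3781635)/259325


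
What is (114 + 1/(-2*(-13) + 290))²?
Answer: 1297800625/99856 ≈ 12997.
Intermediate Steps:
(114 + 1/(-2*(-13) + 290))² = (114 + 1/(26 + 290))² = (114 + 1/316)² = (36025/316)² = 1297800625/99856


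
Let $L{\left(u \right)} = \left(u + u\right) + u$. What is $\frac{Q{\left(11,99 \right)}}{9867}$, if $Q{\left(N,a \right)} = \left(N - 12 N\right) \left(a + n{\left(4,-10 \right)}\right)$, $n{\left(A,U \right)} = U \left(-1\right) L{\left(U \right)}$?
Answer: $\frac{737}{299} \approx 2.4649$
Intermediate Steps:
$L{\left(u \right)} = 3 u$ ($L{\left(u \right)} = 2 u + u = 3 u$)
$n{\left(A,U \right)} = - 3 U^{2}$ ($n{\left(A,U \right)} = U \left(-1\right) 3 U = - U 3 U = - 3 U^{2}$)
$Q{\left(N,a \right)} = - 11 N \left(-300 + a\right)$ ($Q{\left(N,a \right)} = \left(N - 12 N\right) \left(a - 3 \left(-10\right)^{2}\right) = - 11 N \left(a - 300\right) = - 11 N \left(-300 + a\right)$)
$\frac{Q{\left(11,99 \right)}}{9867} = \frac{11 \cdot 11 \left(300 - 99\right)}{9867} = 11 \cdot 11 \left(300 - 99\right) \frac{1}{9867} = 11 \cdot 11 \cdot 201 \cdot \frac{1}{9867} = 24321 \cdot \frac{1}{9867} = \frac{737}{299}$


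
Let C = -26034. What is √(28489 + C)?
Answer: √2455 ≈ 49.548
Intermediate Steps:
√(28489 + C) = √(28489 - 26034) = √2455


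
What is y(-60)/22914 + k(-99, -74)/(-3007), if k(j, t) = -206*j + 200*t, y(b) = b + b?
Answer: -21423626/11483733 ≈ -1.8656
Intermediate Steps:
y(b) = 2*b
y(-60)/22914 + k(-99, -74)/(-3007) = (2*(-60))/22914 + (-206*(-99) + 200*(-74))/(-3007) = -120*1/22914 + (20394 - 14800)*(-1/3007) = -20/3819 + 5594*(-1/3007) = -20/3819 - 5594/3007 = -21423626/11483733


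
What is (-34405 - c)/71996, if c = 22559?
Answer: -14241/17999 ≈ -0.79121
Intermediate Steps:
(-34405 - c)/71996 = (-34405 - 1*22559)/71996 = (-34405 - 22559)*(1/71996) = -56964*1/71996 = -14241/17999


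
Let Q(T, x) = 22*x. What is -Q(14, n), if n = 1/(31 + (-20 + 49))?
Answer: -11/30 ≈ -0.36667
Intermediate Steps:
n = 1/60 (n = 1/(31 + 29) = 1/60 ≈ 0.016667)
-Q(14, n) = -22/60 = -1*11/30 = -11/30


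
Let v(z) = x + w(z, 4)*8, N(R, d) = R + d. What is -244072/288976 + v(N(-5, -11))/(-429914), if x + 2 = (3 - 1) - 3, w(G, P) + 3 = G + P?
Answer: -3277950805/3882338377 ≈ -0.84432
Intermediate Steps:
w(G, P) = -3 + G + P (w(G, P) = -3 + (G + P) = -3 + G + P)
x = -3 (x = -2 + ((3 - 1) - 3) = -2 + (2 - 3) = -2 - 1 = -3)
v(z) = 5 + 8*z (v(z) = -3 + (-3 + z + 4)*8 = -3 + (1 + z)*8 = -3 + (8 + 8*z) = 5 + 8*z)
-244072/288976 + v(N(-5, -11))/(-429914) = -244072/288976 + (5 + 8*(-5 - 11))/(-429914) = -244072*1/288976 + (5 + 8*(-16))*(-1/429914) = -30509/36122 + (5 - 128)*(-1/429914) = -30509/36122 - 123*(-1/429914) = -30509/36122 + 123/429914 = -3277950805/3882338377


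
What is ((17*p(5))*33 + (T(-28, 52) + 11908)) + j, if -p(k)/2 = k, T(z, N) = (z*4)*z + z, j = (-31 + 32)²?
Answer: 9407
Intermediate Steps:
j = 1 (j = 1² = 1)
T(z, N) = z + 4*z² (T(z, N) = (4*z)*z + z = 4*z² + z = z + 4*z²)
p(k) = -2*k
((17*p(5))*33 + (T(-28, 52) + 11908)) + j = ((17*(-2*5))*33 + (-28*(1 + 4*(-28)) + 11908)) + 1 = ((17*(-10))*33 + (-28*(1 - 112) + 11908)) + 1 = (-170*33 + (-28*(-111) + 11908)) + 1 = (-5610 + (3108 + 11908)) + 1 = (-5610 + 15016) + 1 = 9406 + 1 = 9407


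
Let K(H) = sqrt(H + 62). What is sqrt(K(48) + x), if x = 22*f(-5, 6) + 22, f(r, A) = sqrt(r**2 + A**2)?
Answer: sqrt(22 + sqrt(110) + 22*sqrt(61)) ≈ 14.294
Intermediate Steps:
f(r, A) = sqrt(A**2 + r**2)
K(H) = sqrt(62 + H)
x = 22 + 22*sqrt(61) (x = 22*sqrt(6**2 + (-5)**2) + 22 = 22*sqrt(36 + 25) + 22 = 22*sqrt(61) + 22 = 22 + 22*sqrt(61) ≈ 193.83)
sqrt(K(48) + x) = sqrt(sqrt(62 + 48) + (22 + 22*sqrt(61))) = sqrt(sqrt(110) + (22 + 22*sqrt(61))) = sqrt(22 + sqrt(110) + 22*sqrt(61))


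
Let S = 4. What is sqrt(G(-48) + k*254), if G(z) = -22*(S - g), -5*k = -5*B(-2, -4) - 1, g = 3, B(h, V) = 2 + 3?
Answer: sqrt(32470)/5 ≈ 36.039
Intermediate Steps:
B(h, V) = 5
k = 26/5 (k = -(-5*5 - 1)/5 = -(-25 - 1)/5 = -1/5*(-26) = 26/5 ≈ 5.2000)
G(z) = -22 (G(z) = -22*(4 - 1*3) = -22*(4 - 3) = -22*1 = -22)
sqrt(G(-48) + k*254) = sqrt(-22 + (26/5)*254) = sqrt(-22 + 6604/5) = sqrt(6494/5) = sqrt(32470)/5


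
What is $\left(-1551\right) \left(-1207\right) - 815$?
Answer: $1871242$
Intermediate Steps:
$\left(-1551\right) \left(-1207\right) - 815 = 1872057 - 815 = 1871242$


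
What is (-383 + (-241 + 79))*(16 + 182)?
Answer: -107910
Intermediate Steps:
(-383 + (-241 + 79))*(16 + 182) = (-383 - 162)*198 = -545*198 = -107910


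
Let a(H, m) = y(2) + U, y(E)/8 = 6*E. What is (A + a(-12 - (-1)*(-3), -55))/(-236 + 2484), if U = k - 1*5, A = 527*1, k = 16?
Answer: 317/1124 ≈ 0.28203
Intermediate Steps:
A = 527
y(E) = 48*E (y(E) = 8*(6*E) = 48*E)
U = 11 (U = 16 - 1*5 = 16 - 5 = 11)
a(H, m) = 107 (a(H, m) = 48*2 + 11 = 96 + 11 = 107)
(A + a(-12 - (-1)*(-3), -55))/(-236 + 2484) = (527 + 107)/(-236 + 2484) = 634/2248 = 634*(1/2248) = 317/1124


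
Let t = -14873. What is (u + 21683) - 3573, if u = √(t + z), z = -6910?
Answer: 18110 + I*√21783 ≈ 18110.0 + 147.59*I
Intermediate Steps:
u = I*√21783 (u = √(-14873 - 6910) = √(-21783) = I*√21783 ≈ 147.59*I)
(u + 21683) - 3573 = (I*√21783 + 21683) - 3573 = (21683 + I*√21783) - 3573 = 18110 + I*√21783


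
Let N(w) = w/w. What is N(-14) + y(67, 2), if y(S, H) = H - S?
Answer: -64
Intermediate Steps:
N(w) = 1
N(-14) + y(67, 2) = 1 + (2 - 1*67) = 1 + (2 - 67) = 1 - 65 = -64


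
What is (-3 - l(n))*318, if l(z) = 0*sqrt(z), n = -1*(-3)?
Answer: -954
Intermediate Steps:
n = 3
l(z) = 0
(-3 - l(n))*318 = (-3 - 1*0)*318 = (-3 + 0)*318 = -3*318 = -954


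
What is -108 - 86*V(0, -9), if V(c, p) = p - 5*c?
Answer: 666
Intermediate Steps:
-108 - 86*V(0, -9) = -108 - 86*(-9 - 5*0) = -108 - 86*(-9 + 0) = -108 - 86*(-9) = -108 + 774 = 666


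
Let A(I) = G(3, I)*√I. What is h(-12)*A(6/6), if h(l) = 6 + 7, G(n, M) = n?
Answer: 39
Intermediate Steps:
h(l) = 13
A(I) = 3*√I
h(-12)*A(6/6) = 13*(3*√(6/6)) = 13*(3*√(6*(⅙))) = 13*(3*√1) = 13*(3*1) = 13*3 = 39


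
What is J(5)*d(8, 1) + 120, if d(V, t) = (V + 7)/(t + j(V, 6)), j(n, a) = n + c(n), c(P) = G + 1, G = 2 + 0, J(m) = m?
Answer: 505/4 ≈ 126.25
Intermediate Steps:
G = 2
c(P) = 3 (c(P) = 2 + 1 = 3)
j(n, a) = 3 + n (j(n, a) = n + 3 = 3 + n)
d(V, t) = (7 + V)/(3 + V + t) (d(V, t) = (V + 7)/(t + (3 + V)) = (7 + V)/(3 + V + t))
J(5)*d(8, 1) + 120 = 5*((7 + 8)/(3 + 8 + 1)) + 120 = 5*(15/12) + 120 = 5*((1/12)*15) + 120 = 5*(5/4) + 120 = 25/4 + 120 = 505/4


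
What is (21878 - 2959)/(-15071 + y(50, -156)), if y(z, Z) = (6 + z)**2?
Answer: -18919/11935 ≈ -1.5852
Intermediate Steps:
(21878 - 2959)/(-15071 + y(50, -156)) = (21878 - 2959)/(-15071 + (6 + 50)**2) = 18919/(-15071 + 56**2) = 18919/(-15071 + 3136) = 18919/(-11935) = 18919*(-1/11935) = -18919/11935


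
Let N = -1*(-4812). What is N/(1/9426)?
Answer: 45357912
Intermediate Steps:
N = 4812
N/(1/9426) = 4812/(1/9426) = 4812*9426 = 45357912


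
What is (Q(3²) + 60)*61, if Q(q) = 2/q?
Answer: 33062/9 ≈ 3673.6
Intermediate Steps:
(Q(3²) + 60)*61 = (2/(3²) + 60)*61 = (2/9 + 60)*61 = (542/9)*61 = 33062/9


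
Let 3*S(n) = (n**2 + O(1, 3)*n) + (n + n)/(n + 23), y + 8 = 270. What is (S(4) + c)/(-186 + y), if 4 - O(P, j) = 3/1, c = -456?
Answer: -9097/1539 ≈ -5.9110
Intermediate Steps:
O(P, j) = 1 (O(P, j) = 4 - 3/1 = 4 - 3 = 1)
y = 262 (y = -8 + 270 = 262)
S(n) = n/3 + n**2/3 + 2*n/(3*(23 + n)) (S(n) = ((n**2 + 1*n) + (n + n)/(n + 23))/3 = ((n**2 + n) + (2*n)/(23 + n))/3 = ((n + n**2) + 2*n/(23 + n))/3 = (n + n**2 + 2*n/(23 + n))/3 = n/3 + n**2/3 + 2*n/(3*(23 + n)))
(S(4) + c)/(-186 + y) = ((1/3)*4*(25 + 4**2 + 24*4)/(23 + 4) - 456)/(-186 + 262) = ((1/3)*4*(25 + 16 + 96)/27 - 456)/76 = ((1/3)*4*(1/27)*137 - 456)*(1/76) = (548/81 - 456)*(1/76) = -36388/81*1/76 = -9097/1539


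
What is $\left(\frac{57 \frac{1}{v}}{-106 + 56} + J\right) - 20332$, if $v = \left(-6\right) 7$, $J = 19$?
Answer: $- \frac{14219081}{700} \approx -20313.0$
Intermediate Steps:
$v = -42$
$\left(\frac{57 \frac{1}{v}}{-106 + 56} + J\right) - 20332 = \left(\frac{57 \frac{1}{-42}}{-106 + 56} + 19\right) - 20332 = \left(\frac{57 \left(- \frac{1}{42}\right)}{-50} + 19\right) - 20332 = \left(\left(- \frac{19}{14}\right) \left(- \frac{1}{50}\right) + 19\right) - 20332 = \left(\frac{19}{700} + 19\right) - 20332 = \frac{13319}{700} - 20332 = - \frac{14219081}{700}$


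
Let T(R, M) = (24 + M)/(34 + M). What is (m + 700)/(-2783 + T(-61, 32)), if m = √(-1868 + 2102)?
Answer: -23100/91811 - 99*√26/91811 ≈ -0.25710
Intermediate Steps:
T(R, M) = (24 + M)/(34 + M)
m = 3*√26 (m = √234 = 3*√26 ≈ 15.297)
(m + 700)/(-2783 + T(-61, 32)) = (3*√26 + 700)/(-2783 + (24 + 32)/(34 + 32)) = (700 + 3*√26)/(-2783 + 56/66) = (700 + 3*√26)/(-2783 + (1/66)*56) = (700 + 3*√26)/(-2783 + 28/33) = (700 + 3*√26)/(-91811/33) = (700 + 3*√26)*(-33/91811) = -23100/91811 - 99*√26/91811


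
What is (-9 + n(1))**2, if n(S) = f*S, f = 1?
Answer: 64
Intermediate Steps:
n(S) = S (n(S) = 1*S = S)
(-9 + n(1))**2 = (-9 + 1)**2 = (-8)**2 = 64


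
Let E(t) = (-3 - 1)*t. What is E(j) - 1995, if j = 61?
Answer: -2239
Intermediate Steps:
E(t) = -4*t
E(j) - 1995 = -4*61 - 1995 = -244 - 1995 = -2239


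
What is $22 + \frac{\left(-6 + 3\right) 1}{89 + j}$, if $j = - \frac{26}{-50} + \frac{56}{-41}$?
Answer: $\frac{1984801}{90358} \approx 21.966$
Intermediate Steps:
$j = - \frac{867}{1025}$ ($j = \left(-26\right) \left(- \frac{1}{50}\right) + 56 \left(- \frac{1}{41}\right) = \frac{13}{25} - \frac{56}{41} = - \frac{867}{1025} \approx -0.84585$)
$22 + \frac{\left(-6 + 3\right) 1}{89 + j} = 22 + \frac{\left(-6 + 3\right) 1}{89 - \frac{867}{1025}} = 22 + \frac{\left(-3\right) 1}{\frac{90358}{1025}} = 22 + \frac{1025}{90358} \left(-3\right) = 22 - \frac{3075}{90358} = \frac{1984801}{90358}$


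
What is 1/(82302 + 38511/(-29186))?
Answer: 29186/2402027661 ≈ 1.2151e-5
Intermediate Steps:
1/(82302 + 38511/(-29186)) = 1/(82302 + 38511*(-1/29186)) = 1/(82302 - 38511/29186) = 1/(2402027661/29186) = 29186/2402027661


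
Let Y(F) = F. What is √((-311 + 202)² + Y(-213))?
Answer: 2*√2917 ≈ 108.02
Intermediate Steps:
√((-311 + 202)² + Y(-213)) = √((-311 + 202)² - 213) = √((-109)² - 213) = √(11881 - 213) = √11668 = 2*√2917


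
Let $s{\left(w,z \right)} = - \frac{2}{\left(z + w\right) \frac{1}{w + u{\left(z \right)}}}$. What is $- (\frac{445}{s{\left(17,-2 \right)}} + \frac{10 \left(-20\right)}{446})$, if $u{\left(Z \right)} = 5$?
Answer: $\frac{1492925}{9812} \approx 152.15$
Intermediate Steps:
$s{\left(w,z \right)} = - \frac{2 \left(5 + w\right)}{w + z}$ ($s{\left(w,z \right)} = - \frac{2}{\left(z + w\right) \frac{1}{w + 5}} = - \frac{2}{\left(w + z\right) \frac{1}{5 + w}} = - \frac{2}{\frac{1}{5 + w} \left(w + z\right)} = - 2 \frac{5 + w}{w + z} = - \frac{2 \left(5 + w\right)}{w + z}$)
$- (\frac{445}{s{\left(17,-2 \right)}} + \frac{10 \left(-20\right)}{446}) = - (\frac{445}{2 \frac{1}{17 - 2} \left(-5 - 17\right)} + \frac{10 \left(-20\right)}{446}) = - (\frac{445}{2 \cdot \frac{1}{15} \left(-5 - 17\right)} - \frac{100}{223}) = - (\frac{445}{2 \cdot \frac{1}{15} \left(-22\right)} - \frac{100}{223}) = - (\frac{445}{- \frac{44}{15}} - \frac{100}{223}) = - (445 \left(- \frac{15}{44}\right) - \frac{100}{223}) = - (- \frac{6675}{44} - \frac{100}{223}) = \left(-1\right) \left(- \frac{1492925}{9812}\right) = \frac{1492925}{9812}$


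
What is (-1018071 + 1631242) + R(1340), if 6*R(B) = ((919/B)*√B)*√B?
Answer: 3679945/6 ≈ 6.1332e+5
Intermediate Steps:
R(B) = 919/6 (R(B) = (((919/B)*√B)*√B)/6 = ((919/√B)*√B)/6 = (⅙)*919 = 919/6)
(-1018071 + 1631242) + R(1340) = (-1018071 + 1631242) + 919/6 = 613171 + 919/6 = 3679945/6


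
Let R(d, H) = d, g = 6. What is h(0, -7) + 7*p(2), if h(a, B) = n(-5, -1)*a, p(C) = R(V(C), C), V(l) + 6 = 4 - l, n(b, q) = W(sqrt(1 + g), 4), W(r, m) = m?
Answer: -28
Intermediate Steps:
n(b, q) = 4
V(l) = -2 - l (V(l) = -6 + (4 - l) = -2 - l)
p(C) = -2 - C
h(a, B) = 4*a
h(0, -7) + 7*p(2) = 4*0 + 7*(-2 - 1*2) = 0 + 7*(-2 - 2) = 0 + 7*(-4) = 0 - 28 = -28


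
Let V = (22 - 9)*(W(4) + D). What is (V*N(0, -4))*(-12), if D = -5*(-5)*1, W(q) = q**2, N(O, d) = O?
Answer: 0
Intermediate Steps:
D = 25 (D = 25*1 = 25)
V = 533 (V = (22 - 9)*(4**2 + 25) = 13*(16 + 25) = 13*41 = 533)
(V*N(0, -4))*(-12) = (533*0)*(-12) = 0*(-12) = 0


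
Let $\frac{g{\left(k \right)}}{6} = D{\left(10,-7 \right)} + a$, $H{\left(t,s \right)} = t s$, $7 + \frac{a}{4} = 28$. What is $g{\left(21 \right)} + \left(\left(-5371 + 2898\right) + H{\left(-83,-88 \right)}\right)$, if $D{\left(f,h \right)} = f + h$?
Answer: $5353$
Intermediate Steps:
$a = 84$ ($a = -28 + 4 \cdot 28 = -28 + 112 = 84$)
$H{\left(t,s \right)} = s t$
$g{\left(k \right)} = 522$ ($g{\left(k \right)} = 6 \left(\left(10 - 7\right) + 84\right) = 6 \left(3 + 84\right) = 6 \cdot 87 = 522$)
$g{\left(21 \right)} + \left(\left(-5371 + 2898\right) + H{\left(-83,-88 \right)}\right) = 522 + \left(\left(-5371 + 2898\right) - -7304\right) = 522 + \left(-2473 + 7304\right) = 522 + 4831 = 5353$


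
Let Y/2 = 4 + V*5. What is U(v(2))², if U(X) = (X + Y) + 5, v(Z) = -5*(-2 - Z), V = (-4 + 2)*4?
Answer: 2209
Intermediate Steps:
V = -8 (V = -2*4 = -8)
v(Z) = 10 + 5*Z
Y = -72 (Y = 2*(4 - 8*5) = 2*(4 - 40) = 2*(-36) = -72)
U(X) = -67 + X (U(X) = (X - 72) + 5 = (-72 + X) + 5 = -67 + X)
U(v(2))² = (-67 + (10 + 5*2))² = (-67 + (10 + 10))² = (-67 + 20)² = (-47)² = 2209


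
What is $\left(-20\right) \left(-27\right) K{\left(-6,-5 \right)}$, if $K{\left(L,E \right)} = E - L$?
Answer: $540$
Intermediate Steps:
$\left(-20\right) \left(-27\right) K{\left(-6,-5 \right)} = \left(-20\right) \left(-27\right) \left(-5 - -6\right) = 540 \left(-5 + 6\right) = 540 \cdot 1 = 540$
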